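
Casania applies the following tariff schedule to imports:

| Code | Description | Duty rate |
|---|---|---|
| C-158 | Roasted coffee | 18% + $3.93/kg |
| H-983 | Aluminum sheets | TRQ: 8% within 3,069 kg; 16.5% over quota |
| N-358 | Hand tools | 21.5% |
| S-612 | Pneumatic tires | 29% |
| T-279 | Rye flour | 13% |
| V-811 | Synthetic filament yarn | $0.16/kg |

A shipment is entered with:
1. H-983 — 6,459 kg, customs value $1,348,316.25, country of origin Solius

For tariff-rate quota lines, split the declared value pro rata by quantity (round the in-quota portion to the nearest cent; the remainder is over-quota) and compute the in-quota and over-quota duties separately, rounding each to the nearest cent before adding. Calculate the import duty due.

Line 1 (H-983, Solius, 6,459 kg, $1,348,316.25):
Code H-983 is under a tariff-rate quota (threshold 3,069 kg). In-quota: 3,069 kg at 8%; over-quota: 3,390 kg at 16.5%.
Pro-rata value split: in-quota = $1,348,316.25 × 3,069/6,459 = $640,653.75; over-quota = $1,348,316.25 − $640,653.75 = $707,662.50.
In-quota duty = $640,653.75 × 8% = $51,252.30. Over-quota duty = $707,662.50 × 16.5% = $116,764.31.
Line duty = $51,252.30 + $116,764.31 = $168,016.61.

$168,016.61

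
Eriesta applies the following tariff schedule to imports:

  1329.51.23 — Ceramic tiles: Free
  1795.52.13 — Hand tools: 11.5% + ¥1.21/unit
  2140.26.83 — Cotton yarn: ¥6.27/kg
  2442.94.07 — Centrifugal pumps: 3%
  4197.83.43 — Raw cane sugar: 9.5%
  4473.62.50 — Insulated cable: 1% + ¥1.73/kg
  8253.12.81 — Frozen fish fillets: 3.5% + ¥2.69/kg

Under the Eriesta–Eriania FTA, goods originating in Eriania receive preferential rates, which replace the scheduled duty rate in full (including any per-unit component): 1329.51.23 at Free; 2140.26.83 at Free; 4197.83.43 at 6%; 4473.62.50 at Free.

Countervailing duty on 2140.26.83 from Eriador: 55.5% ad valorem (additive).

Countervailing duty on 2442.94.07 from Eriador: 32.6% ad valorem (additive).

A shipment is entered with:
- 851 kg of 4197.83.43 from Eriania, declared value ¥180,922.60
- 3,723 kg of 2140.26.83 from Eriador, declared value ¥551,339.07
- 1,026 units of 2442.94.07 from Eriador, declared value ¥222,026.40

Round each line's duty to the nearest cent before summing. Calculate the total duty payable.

¥419,233.15

Line 1 (4197.83.43, Eriania, 851 kg, ¥180,922.60):
Base rate for 4197.83.43 is 9.5%.
Origin Eriania qualifies under the Eriesta–Eriania agreement and 4197.83.43 is covered: preferential rate 6% applies instead.
Duty = ¥180,922.60 × 6% = ¥10,855.36.
Line 2 (2140.26.83, Eriador, 3,723 kg, ¥551,339.07):
Base rate for 2140.26.83 is ¥6.27/kg.
2140.26.83 has an FTA preferential rate, but origin Eriador is not Eriania; base rate stands.
Additional duty on 2140.26.83 from Eriador: +55.5% ad valorem. Applied ad valorem rate = 55.5%.
Duty = ¥551,339.07 × 55.5% + 3,723 × ¥6.27 = ¥329,336.39.
Line 3 (2442.94.07, Eriador, 1,026 units, ¥222,026.40):
Base rate for 2442.94.07 is 3%.
Additional duty on 2442.94.07 from Eriador: +32.6%. Applied ad valorem rate: 3% + 32.6% = 35.6%.
Duty = ¥222,026.40 × 35.6% = ¥79,041.40.
Total = ¥10,855.36 + ¥329,336.39 + ¥79,041.40 = ¥419,233.15.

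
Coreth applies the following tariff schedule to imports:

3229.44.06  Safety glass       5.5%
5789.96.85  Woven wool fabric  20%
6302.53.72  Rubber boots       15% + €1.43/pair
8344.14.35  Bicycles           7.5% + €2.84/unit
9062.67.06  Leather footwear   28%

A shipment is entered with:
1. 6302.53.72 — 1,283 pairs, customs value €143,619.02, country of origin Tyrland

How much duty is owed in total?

€23,377.54

Line 1 (6302.53.72, Tyrland, 1,283 pairs, €143,619.02):
Base rate for 6302.53.72 is 15% + €1.43/pair.
Duty = €143,619.02 × 15% + 1,283 × €1.43 = €23,377.54.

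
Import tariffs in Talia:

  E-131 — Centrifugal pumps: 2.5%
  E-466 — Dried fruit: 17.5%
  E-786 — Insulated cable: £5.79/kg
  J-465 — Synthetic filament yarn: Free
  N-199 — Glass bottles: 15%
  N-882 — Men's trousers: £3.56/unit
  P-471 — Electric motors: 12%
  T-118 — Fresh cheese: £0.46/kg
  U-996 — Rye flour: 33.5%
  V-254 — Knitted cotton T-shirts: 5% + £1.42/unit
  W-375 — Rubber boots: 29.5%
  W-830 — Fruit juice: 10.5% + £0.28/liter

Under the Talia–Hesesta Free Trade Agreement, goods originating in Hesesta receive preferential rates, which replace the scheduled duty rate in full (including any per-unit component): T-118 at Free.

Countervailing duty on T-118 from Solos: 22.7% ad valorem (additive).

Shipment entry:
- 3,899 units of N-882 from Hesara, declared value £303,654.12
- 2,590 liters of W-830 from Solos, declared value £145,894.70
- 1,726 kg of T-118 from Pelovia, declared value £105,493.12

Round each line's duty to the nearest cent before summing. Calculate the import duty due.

Line 1 (N-882, Hesara, 3,899 units, £303,654.12):
Base rate for N-882 is £3.56/unit.
Duty = 3,899 × £3.56 = £13,880.44.
Line 2 (W-830, Solos, 2,590 liters, £145,894.70):
Base rate for W-830 is 10.5% + £0.28/liter.
Duty = £145,894.70 × 10.5% + 2,590 × £0.28 = £16,044.14.
Line 3 (T-118, Pelovia, 1,726 kg, £105,493.12):
Base rate for T-118 is £0.46/kg.
T-118 has an FTA preferential rate, but origin Pelovia is not Hesesta; base rate stands.
The additional-duty order on T-118 targets Solos, not Pelovia; it does not apply.
Duty = 1,726 × £0.46 = £793.96.
Total = £13,880.44 + £16,044.14 + £793.96 = £30,718.54.

£30,718.54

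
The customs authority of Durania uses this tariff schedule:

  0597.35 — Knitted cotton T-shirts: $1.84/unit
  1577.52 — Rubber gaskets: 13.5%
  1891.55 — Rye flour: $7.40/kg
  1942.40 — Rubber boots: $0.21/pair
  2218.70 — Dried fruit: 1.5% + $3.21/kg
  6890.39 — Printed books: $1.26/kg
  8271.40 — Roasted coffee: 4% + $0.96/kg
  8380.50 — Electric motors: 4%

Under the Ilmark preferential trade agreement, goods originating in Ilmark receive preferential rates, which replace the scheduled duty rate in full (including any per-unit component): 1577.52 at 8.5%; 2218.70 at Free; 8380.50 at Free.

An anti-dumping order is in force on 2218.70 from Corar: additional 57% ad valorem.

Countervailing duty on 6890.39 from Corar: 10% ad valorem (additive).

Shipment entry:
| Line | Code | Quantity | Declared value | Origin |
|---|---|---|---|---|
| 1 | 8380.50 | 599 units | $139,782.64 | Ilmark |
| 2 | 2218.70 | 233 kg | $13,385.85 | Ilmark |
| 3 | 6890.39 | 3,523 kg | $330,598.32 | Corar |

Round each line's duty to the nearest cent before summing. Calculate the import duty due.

$37,498.81

Line 1 (8380.50, Ilmark, 599 units, $139,782.64):
Base rate for 8380.50 is 4%.
Origin Ilmark qualifies under the Durania–Ilmark agreement and 8380.50 is covered: preferential rate Free applies instead.
Duty = $139,782.64 × 0% = $0.00.
Line 2 (2218.70, Ilmark, 233 kg, $13,385.85):
Base rate for 2218.70 is 1.5% + $3.21/kg.
Origin Ilmark qualifies under the Durania–Ilmark agreement and 2218.70 is covered: preferential rate Free applies instead.
The additional-duty order on 2218.70 targets Corar, not Ilmark; it does not apply.
Duty = $13,385.85 × 0% = $0.00.
Line 3 (6890.39, Corar, 3,523 kg, $330,598.32):
Base rate for 6890.39 is $1.26/kg.
Additional duty on 6890.39 from Corar: +10% ad valorem. Applied ad valorem rate = 10%.
Duty = $330,598.32 × 10% + 3,523 × $1.26 = $37,498.81.
Total = $0.00 + $0.00 + $37,498.81 = $37,498.81.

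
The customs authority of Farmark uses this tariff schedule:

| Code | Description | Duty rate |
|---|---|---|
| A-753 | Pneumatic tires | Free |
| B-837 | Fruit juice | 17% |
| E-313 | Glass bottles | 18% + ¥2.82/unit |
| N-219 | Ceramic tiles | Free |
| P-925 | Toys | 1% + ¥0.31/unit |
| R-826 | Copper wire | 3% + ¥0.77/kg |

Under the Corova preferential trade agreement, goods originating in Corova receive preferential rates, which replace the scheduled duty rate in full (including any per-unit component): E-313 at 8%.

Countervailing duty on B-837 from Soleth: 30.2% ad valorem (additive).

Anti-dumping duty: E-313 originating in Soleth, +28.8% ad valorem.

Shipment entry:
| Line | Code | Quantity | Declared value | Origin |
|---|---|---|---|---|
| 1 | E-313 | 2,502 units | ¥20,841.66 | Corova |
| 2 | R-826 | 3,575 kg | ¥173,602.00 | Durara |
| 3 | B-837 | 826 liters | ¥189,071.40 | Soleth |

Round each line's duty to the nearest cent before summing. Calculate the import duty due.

Line 1 (E-313, Corova, 2,502 units, ¥20,841.66):
Base rate for E-313 is 18% + ¥2.82/unit.
Origin Corova qualifies under the Farmark–Corova agreement and E-313 is covered: preferential rate 8% applies instead.
The additional-duty order on E-313 targets Soleth, not Corova; it does not apply.
Duty = ¥20,841.66 × 8% = ¥1,667.33.
Line 2 (R-826, Durara, 3,575 kg, ¥173,602.00):
Base rate for R-826 is 3% + ¥0.77/kg.
Duty = ¥173,602.00 × 3% + 3,575 × ¥0.77 = ¥7,960.81.
Line 3 (B-837, Soleth, 826 liters, ¥189,071.40):
Base rate for B-837 is 17%.
Additional duty on B-837 from Soleth: +30.2%. Applied ad valorem rate: 17% + 30.2% = 47.2%.
Duty = ¥189,071.40 × 47.2% = ¥89,241.70.
Total = ¥1,667.33 + ¥7,960.81 + ¥89,241.70 = ¥98,869.84.

¥98,869.84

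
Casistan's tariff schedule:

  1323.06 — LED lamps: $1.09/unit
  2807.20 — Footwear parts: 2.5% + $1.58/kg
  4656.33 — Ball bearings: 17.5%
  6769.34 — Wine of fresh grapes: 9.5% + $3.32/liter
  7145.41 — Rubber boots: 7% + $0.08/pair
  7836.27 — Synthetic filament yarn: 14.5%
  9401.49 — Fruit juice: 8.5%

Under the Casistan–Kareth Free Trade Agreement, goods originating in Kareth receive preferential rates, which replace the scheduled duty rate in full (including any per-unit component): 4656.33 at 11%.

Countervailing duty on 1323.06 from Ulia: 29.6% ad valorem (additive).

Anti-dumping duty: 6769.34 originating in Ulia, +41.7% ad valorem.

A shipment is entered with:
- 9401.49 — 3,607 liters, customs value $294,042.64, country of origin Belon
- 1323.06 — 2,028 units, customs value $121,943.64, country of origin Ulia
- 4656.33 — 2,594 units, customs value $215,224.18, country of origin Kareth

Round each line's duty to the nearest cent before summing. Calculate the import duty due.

Line 1 (9401.49, Belon, 3,607 liters, $294,042.64):
Base rate for 9401.49 is 8.5%.
Duty = $294,042.64 × 8.5% = $24,993.62.
Line 2 (1323.06, Ulia, 2,028 units, $121,943.64):
Base rate for 1323.06 is $1.09/unit.
Additional duty on 1323.06 from Ulia: +29.6% ad valorem. Applied ad valorem rate = 29.6%.
Duty = $121,943.64 × 29.6% + 2,028 × $1.09 = $38,305.84.
Line 3 (4656.33, Kareth, 2,594 units, $215,224.18):
Base rate for 4656.33 is 17.5%.
Origin Kareth qualifies under the Casistan–Kareth agreement and 4656.33 is covered: preferential rate 11% applies instead.
Duty = $215,224.18 × 11% = $23,674.66.
Total = $24,993.62 + $38,305.84 + $23,674.66 = $86,974.12.

$86,974.12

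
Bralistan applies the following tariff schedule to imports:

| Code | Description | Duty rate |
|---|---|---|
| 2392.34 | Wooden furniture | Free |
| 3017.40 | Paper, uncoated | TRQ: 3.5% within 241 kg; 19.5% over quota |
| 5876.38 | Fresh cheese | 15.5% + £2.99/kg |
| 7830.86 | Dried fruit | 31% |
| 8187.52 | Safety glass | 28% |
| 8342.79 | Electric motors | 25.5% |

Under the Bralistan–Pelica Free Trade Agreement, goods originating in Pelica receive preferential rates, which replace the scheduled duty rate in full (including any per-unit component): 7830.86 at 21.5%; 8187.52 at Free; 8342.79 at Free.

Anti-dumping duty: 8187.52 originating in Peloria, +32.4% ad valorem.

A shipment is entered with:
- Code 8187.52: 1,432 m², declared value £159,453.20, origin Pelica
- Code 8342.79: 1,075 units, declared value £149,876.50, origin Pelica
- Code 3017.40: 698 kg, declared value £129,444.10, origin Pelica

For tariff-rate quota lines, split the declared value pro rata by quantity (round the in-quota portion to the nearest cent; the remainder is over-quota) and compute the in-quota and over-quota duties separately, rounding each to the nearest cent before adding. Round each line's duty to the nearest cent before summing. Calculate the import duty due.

£18,090.65

Line 1 (8187.52, Pelica, 1,432 m², £159,453.20):
Base rate for 8187.52 is 28%.
Origin Pelica qualifies under the Bralistan–Pelica agreement and 8187.52 is covered: preferential rate Free applies instead.
The additional-duty order on 8187.52 targets Peloria, not Pelica; it does not apply.
Duty = £159,453.20 × 0% = £0.00.
Line 2 (8342.79, Pelica, 1,075 units, £149,876.50):
Base rate for 8342.79 is 25.5%.
Origin Pelica qualifies under the Bralistan–Pelica agreement and 8342.79 is covered: preferential rate Free applies instead.
Duty = £149,876.50 × 0% = £0.00.
Line 3 (3017.40, Pelica, 698 kg, £129,444.10):
Code 3017.40 is under a tariff-rate quota (threshold 241 kg). In-quota: 241 kg at 3.5%; over-quota: 457 kg at 19.5%.
Pro-rata value split: in-quota = £129,444.10 × 241/698 = £44,693.45; over-quota = £129,444.10 − £44,693.45 = £84,750.65.
In-quota duty = £44,693.45 × 3.5% = £1,564.27. Over-quota duty = £84,750.65 × 19.5% = £16,526.38.
Line duty = £1,564.27 + £16,526.38 = £18,090.65.
Total = £0.00 + £0.00 + £18,090.65 = £18,090.65.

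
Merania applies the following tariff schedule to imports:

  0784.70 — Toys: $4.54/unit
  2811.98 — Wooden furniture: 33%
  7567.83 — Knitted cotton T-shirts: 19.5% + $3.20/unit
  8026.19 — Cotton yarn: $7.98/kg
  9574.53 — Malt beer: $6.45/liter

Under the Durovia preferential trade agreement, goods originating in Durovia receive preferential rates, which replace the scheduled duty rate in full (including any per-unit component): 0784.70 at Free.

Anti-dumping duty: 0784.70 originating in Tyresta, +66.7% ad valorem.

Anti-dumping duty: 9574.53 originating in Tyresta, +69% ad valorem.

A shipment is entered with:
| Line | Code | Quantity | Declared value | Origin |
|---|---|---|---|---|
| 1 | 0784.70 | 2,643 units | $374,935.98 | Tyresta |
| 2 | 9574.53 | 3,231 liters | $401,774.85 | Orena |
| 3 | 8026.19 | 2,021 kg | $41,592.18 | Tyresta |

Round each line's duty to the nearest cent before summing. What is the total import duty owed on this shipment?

Line 1 (0784.70, Tyresta, 2,643 units, $374,935.98):
Base rate for 0784.70 is $4.54/unit.
0784.70 has an FTA preferential rate, but origin Tyresta is not Durovia; base rate stands.
Additional duty on 0784.70 from Tyresta: +66.7% ad valorem. Applied ad valorem rate = 66.7%.
Duty = $374,935.98 × 66.7% + 2,643 × $4.54 = $262,081.52.
Line 2 (9574.53, Orena, 3,231 liters, $401,774.85):
Base rate for 9574.53 is $6.45/liter.
The additional-duty order on 9574.53 targets Tyresta, not Orena; it does not apply.
Duty = 3,231 × $6.45 = $20,839.95.
Line 3 (8026.19, Tyresta, 2,021 kg, $41,592.18):
Base rate for 8026.19 is $7.98/kg.
Duty = 2,021 × $7.98 = $16,127.58.
Total = $262,081.52 + $20,839.95 + $16,127.58 = $299,049.05.

$299,049.05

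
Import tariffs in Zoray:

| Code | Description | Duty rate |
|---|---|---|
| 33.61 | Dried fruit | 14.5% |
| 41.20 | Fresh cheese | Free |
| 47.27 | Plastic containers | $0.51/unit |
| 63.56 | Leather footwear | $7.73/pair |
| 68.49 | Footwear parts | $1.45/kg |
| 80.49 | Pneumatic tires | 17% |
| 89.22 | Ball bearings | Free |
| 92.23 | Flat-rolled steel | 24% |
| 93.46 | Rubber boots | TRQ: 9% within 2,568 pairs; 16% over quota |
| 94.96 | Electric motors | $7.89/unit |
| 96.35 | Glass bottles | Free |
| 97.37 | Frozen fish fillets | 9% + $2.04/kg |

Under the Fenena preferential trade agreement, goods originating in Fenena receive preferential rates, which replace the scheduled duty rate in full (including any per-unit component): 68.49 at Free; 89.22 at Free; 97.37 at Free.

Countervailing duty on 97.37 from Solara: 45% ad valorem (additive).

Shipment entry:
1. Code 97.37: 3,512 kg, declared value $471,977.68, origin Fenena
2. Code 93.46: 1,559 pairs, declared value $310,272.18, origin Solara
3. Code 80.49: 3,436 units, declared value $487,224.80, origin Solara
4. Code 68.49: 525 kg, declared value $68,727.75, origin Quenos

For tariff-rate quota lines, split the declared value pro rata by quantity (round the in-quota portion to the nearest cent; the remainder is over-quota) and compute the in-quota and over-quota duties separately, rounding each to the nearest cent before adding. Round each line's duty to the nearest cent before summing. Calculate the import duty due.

$111,513.97

Line 1 (97.37, Fenena, 3,512 kg, $471,977.68):
Base rate for 97.37 is 9% + $2.04/kg.
Origin Fenena qualifies under the Zoray–Fenena agreement and 97.37 is covered: preferential rate Free applies instead.
The additional-duty order on 97.37 targets Solara, not Fenena; it does not apply.
Duty = $471,977.68 × 0% = $0.00.
Line 2 (93.46, Solara, 1,559 pairs, $310,272.18):
Code 93.46 is under a tariff-rate quota (threshold 2,568 pairs). Quantity 1,559 pairs is within the quota, so the in-quota rate 9% applies to the full value.
Duty = $310,272.18 × 9% = $27,924.50.
Line 3 (80.49, Solara, 3,436 units, $487,224.80):
Base rate for 80.49 is 17%.
Duty = $487,224.80 × 17% = $82,828.22.
Line 4 (68.49, Quenos, 525 kg, $68,727.75):
Base rate for 68.49 is $1.45/kg.
68.49 has an FTA preferential rate, but origin Quenos is not Fenena; base rate stands.
Duty = 525 × $1.45 = $761.25.
Total = $0.00 + $27,924.50 + $82,828.22 + $761.25 = $111,513.97.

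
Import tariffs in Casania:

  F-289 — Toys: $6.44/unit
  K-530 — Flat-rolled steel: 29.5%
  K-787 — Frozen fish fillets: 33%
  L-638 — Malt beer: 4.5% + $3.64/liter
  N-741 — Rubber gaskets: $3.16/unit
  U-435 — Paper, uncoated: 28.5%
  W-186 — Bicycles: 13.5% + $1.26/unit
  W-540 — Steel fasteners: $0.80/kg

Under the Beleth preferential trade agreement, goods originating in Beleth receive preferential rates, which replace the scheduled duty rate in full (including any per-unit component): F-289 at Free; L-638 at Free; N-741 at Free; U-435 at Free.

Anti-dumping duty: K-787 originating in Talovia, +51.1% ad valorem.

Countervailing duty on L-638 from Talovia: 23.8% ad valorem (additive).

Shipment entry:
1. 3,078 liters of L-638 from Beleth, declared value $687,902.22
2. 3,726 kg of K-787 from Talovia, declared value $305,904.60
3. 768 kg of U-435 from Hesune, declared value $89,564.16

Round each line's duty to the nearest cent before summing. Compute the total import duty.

$282,791.56

Line 1 (L-638, Beleth, 3,078 liters, $687,902.22):
Base rate for L-638 is 4.5% + $3.64/liter.
Origin Beleth qualifies under the Casania–Beleth agreement and L-638 is covered: preferential rate Free applies instead.
The additional-duty order on L-638 targets Talovia, not Beleth; it does not apply.
Duty = $687,902.22 × 0% = $0.00.
Line 2 (K-787, Talovia, 3,726 kg, $305,904.60):
Base rate for K-787 is 33%.
Additional duty on K-787 from Talovia: +51.1%. Applied ad valorem rate: 33% + 51.1% = 84.1%.
Duty = $305,904.60 × 84.1% = $257,265.77.
Line 3 (U-435, Hesune, 768 kg, $89,564.16):
Base rate for U-435 is 28.5%.
U-435 has an FTA preferential rate, but origin Hesune is not Beleth; base rate stands.
Duty = $89,564.16 × 28.5% = $25,525.79.
Total = $0.00 + $257,265.77 + $25,525.79 = $282,791.56.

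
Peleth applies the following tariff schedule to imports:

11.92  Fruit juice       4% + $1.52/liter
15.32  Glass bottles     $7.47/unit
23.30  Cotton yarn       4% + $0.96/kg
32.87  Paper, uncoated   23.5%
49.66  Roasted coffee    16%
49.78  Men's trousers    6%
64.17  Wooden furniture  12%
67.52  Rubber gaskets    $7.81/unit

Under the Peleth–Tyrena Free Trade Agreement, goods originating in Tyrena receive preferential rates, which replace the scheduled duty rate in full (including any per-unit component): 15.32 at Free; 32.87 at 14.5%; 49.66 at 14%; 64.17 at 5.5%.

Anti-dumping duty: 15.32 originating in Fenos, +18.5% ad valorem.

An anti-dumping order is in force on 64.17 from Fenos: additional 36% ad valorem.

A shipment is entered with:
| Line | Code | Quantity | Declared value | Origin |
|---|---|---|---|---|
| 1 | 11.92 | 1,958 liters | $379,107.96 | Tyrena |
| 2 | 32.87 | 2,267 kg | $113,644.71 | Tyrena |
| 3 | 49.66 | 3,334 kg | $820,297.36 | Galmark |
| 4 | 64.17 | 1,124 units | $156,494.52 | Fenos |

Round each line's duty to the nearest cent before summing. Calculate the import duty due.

Line 1 (11.92, Tyrena, 1,958 liters, $379,107.96):
Base rate for 11.92 is 4% + $1.52/liter.
Origin Tyrena is the FTA partner but 11.92 is not on the preference list; base rate stands.
Duty = $379,107.96 × 4% + 1,958 × $1.52 = $18,140.48.
Line 2 (32.87, Tyrena, 2,267 kg, $113,644.71):
Base rate for 32.87 is 23.5%.
Origin Tyrena qualifies under the Peleth–Tyrena agreement and 32.87 is covered: preferential rate 14.5% applies instead.
Duty = $113,644.71 × 14.5% = $16,478.48.
Line 3 (49.66, Galmark, 3,334 kg, $820,297.36):
Base rate for 49.66 is 16%.
49.66 has an FTA preferential rate, but origin Galmark is not Tyrena; base rate stands.
Duty = $820,297.36 × 16% = $131,247.58.
Line 4 (64.17, Fenos, 1,124 units, $156,494.52):
Base rate for 64.17 is 12%.
64.17 has an FTA preferential rate, but origin Fenos is not Tyrena; base rate stands.
Additional duty on 64.17 from Fenos: +36%. Applied ad valorem rate: 12% + 36% = 48%.
Duty = $156,494.52 × 48% = $75,117.37.
Total = $18,140.48 + $16,478.48 + $131,247.58 + $75,117.37 = $240,983.91.

$240,983.91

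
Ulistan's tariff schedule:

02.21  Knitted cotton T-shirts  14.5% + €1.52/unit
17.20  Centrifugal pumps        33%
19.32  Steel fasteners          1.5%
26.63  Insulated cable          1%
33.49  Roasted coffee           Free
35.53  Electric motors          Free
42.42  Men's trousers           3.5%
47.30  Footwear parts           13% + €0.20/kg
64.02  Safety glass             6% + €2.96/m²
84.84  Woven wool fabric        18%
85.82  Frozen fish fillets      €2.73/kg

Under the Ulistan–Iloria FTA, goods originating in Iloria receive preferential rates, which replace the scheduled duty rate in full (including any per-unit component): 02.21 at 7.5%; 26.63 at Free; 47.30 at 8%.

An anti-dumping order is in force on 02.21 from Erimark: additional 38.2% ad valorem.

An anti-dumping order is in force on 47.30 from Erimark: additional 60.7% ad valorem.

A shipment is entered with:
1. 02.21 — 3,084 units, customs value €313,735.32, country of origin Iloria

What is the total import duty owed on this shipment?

Line 1 (02.21, Iloria, 3,084 units, €313,735.32):
Base rate for 02.21 is 14.5% + €1.52/unit.
Origin Iloria qualifies under the Ulistan–Iloria agreement and 02.21 is covered: preferential rate 7.5% applies instead.
The additional-duty order on 02.21 targets Erimark, not Iloria; it does not apply.
Duty = €313,735.32 × 7.5% = €23,530.15.

€23,530.15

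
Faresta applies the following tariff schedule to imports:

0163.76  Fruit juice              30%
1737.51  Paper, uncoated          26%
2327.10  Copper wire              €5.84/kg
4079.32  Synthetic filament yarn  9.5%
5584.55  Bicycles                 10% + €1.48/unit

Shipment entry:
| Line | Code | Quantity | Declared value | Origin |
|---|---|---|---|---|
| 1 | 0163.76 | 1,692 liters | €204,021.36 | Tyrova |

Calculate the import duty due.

Line 1 (0163.76, Tyrova, 1,692 liters, €204,021.36):
Base rate for 0163.76 is 30%.
Duty = €204,021.36 × 30% = €61,206.41.

€61,206.41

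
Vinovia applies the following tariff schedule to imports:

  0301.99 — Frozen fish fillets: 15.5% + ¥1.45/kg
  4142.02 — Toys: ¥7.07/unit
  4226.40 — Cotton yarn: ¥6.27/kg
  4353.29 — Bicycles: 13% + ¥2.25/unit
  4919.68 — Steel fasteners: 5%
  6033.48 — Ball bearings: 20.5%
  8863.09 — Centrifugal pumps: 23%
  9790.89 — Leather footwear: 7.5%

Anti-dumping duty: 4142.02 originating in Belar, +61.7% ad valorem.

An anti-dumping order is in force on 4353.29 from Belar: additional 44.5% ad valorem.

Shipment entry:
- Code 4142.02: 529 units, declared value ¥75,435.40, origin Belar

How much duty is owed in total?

Line 1 (4142.02, Belar, 529 units, ¥75,435.40):
Base rate for 4142.02 is ¥7.07/unit.
Additional duty on 4142.02 from Belar: +61.7% ad valorem. Applied ad valorem rate = 61.7%.
Duty = ¥75,435.40 × 61.7% + 529 × ¥7.07 = ¥50,283.67.

¥50,283.67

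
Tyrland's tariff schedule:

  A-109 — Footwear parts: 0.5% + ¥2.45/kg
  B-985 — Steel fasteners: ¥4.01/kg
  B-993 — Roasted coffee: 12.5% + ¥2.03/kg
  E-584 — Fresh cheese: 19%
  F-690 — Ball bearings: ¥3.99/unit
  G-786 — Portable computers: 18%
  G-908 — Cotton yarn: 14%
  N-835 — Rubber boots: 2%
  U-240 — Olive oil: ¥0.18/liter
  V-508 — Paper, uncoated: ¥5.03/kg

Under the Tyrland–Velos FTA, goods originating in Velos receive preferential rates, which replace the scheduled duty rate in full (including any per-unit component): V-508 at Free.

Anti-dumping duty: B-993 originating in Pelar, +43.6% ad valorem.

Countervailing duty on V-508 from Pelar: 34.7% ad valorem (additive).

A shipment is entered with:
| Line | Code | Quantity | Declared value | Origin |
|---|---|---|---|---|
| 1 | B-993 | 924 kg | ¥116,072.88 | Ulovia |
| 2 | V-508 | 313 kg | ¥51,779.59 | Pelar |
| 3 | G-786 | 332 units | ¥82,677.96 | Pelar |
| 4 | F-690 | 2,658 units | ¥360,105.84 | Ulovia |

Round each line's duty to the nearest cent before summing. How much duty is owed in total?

¥61,414.19

Line 1 (B-993, Ulovia, 924 kg, ¥116,072.88):
Base rate for B-993 is 12.5% + ¥2.03/kg.
The additional-duty order on B-993 targets Pelar, not Ulovia; it does not apply.
Duty = ¥116,072.88 × 12.5% + 924 × ¥2.03 = ¥16,384.83.
Line 2 (V-508, Pelar, 313 kg, ¥51,779.59):
Base rate for V-508 is ¥5.03/kg.
V-508 has an FTA preferential rate, but origin Pelar is not Velos; base rate stands.
Additional duty on V-508 from Pelar: +34.7% ad valorem. Applied ad valorem rate = 34.7%.
Duty = ¥51,779.59 × 34.7% + 313 × ¥5.03 = ¥19,541.91.
Line 3 (G-786, Pelar, 332 units, ¥82,677.96):
Base rate for G-786 is 18%.
Duty = ¥82,677.96 × 18% = ¥14,882.03.
Line 4 (F-690, Ulovia, 2,658 units, ¥360,105.84):
Base rate for F-690 is ¥3.99/unit.
Duty = 2,658 × ¥3.99 = ¥10,605.42.
Total = ¥16,384.83 + ¥19,541.91 + ¥14,882.03 + ¥10,605.42 = ¥61,414.19.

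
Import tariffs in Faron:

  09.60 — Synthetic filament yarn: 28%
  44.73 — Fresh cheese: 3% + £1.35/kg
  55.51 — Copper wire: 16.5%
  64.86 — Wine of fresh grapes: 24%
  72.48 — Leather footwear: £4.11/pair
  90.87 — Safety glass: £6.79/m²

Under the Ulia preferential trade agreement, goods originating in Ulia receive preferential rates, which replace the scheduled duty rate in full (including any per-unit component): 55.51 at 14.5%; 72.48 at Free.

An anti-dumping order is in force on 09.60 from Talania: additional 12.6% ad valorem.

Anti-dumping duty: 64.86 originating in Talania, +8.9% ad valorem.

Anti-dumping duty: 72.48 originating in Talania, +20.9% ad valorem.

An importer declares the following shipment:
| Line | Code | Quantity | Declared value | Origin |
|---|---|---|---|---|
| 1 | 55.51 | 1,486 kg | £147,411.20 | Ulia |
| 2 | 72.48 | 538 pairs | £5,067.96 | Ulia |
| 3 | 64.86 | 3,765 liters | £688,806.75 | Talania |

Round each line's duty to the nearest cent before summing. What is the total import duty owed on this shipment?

£247,992.04

Line 1 (55.51, Ulia, 1,486 kg, £147,411.20):
Base rate for 55.51 is 16.5%.
Origin Ulia qualifies under the Faron–Ulia agreement and 55.51 is covered: preferential rate 14.5% applies instead.
Duty = £147,411.20 × 14.5% = £21,374.62.
Line 2 (72.48, Ulia, 538 pairs, £5,067.96):
Base rate for 72.48 is £4.11/pair.
Origin Ulia qualifies under the Faron–Ulia agreement and 72.48 is covered: preferential rate Free applies instead.
The additional-duty order on 72.48 targets Talania, not Ulia; it does not apply.
Duty = £5,067.96 × 0% = £0.00.
Line 3 (64.86, Talania, 3,765 liters, £688,806.75):
Base rate for 64.86 is 24%.
Additional duty on 64.86 from Talania: +8.9%. Applied ad valorem rate: 24% + 8.9% = 32.9%.
Duty = £688,806.75 × 32.9% = £226,617.42.
Total = £21,374.62 + £0.00 + £226,617.42 = £247,992.04.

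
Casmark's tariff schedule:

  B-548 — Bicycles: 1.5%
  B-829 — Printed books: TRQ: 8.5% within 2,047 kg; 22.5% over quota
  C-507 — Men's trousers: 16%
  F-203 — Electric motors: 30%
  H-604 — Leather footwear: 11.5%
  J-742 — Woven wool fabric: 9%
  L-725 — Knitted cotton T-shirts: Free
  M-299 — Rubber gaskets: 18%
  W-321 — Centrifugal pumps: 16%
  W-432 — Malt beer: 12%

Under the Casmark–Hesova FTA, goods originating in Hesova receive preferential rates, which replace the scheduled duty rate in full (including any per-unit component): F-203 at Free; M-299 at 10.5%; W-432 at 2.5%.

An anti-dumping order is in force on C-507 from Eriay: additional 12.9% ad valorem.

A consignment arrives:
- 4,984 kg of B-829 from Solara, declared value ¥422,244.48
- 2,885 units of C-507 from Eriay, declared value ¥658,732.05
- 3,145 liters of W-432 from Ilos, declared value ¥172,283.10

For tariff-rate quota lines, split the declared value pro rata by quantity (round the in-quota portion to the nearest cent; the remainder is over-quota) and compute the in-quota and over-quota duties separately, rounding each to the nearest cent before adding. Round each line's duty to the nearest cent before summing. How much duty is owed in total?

Line 1 (B-829, Solara, 4,984 kg, ¥422,244.48):
Code B-829 is under a tariff-rate quota (threshold 2,047 kg). In-quota: 2,047 kg at 8.5%; over-quota: 2,937 kg at 22.5%.
Pro-rata value split: in-quota = ¥422,244.48 × 2,047/4,984 = ¥173,421.84; over-quota = ¥422,244.48 − ¥173,421.84 = ¥248,822.64.
In-quota duty = ¥173,421.84 × 8.5% = ¥14,740.86. Over-quota duty = ¥248,822.64 × 22.5% = ¥55,985.09.
Line duty = ¥14,740.86 + ¥55,985.09 = ¥70,725.95.
Line 2 (C-507, Eriay, 2,885 units, ¥658,732.05):
Base rate for C-507 is 16%.
Additional duty on C-507 from Eriay: +12.9%. Applied ad valorem rate: 16% + 12.9% = 28.9%.
Duty = ¥658,732.05 × 28.9% = ¥190,373.56.
Line 3 (W-432, Ilos, 3,145 liters, ¥172,283.10):
Base rate for W-432 is 12%.
W-432 has an FTA preferential rate, but origin Ilos is not Hesova; base rate stands.
Duty = ¥172,283.10 × 12% = ¥20,673.97.
Total = ¥70,725.95 + ¥190,373.56 + ¥20,673.97 = ¥281,773.48.

¥281,773.48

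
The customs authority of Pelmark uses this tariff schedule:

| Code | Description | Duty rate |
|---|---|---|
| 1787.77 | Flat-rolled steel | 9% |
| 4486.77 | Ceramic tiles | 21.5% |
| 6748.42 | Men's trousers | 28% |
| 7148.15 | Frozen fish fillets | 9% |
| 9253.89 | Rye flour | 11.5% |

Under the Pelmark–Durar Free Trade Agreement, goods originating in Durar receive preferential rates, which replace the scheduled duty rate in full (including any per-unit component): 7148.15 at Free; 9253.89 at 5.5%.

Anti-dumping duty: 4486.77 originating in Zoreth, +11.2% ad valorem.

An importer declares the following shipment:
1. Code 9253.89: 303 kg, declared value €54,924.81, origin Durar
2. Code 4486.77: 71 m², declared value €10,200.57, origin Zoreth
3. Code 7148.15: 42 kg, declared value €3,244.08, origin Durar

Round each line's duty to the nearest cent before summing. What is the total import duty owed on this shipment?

€6,356.45

Line 1 (9253.89, Durar, 303 kg, €54,924.81):
Base rate for 9253.89 is 11.5%.
Origin Durar qualifies under the Pelmark–Durar agreement and 9253.89 is covered: preferential rate 5.5% applies instead.
Duty = €54,924.81 × 5.5% = €3,020.86.
Line 2 (4486.77, Zoreth, 71 m², €10,200.57):
Base rate for 4486.77 is 21.5%.
Additional duty on 4486.77 from Zoreth: +11.2%. Applied ad valorem rate: 21.5% + 11.2% = 32.7%.
Duty = €10,200.57 × 32.7% = €3,335.59.
Line 3 (7148.15, Durar, 42 kg, €3,244.08):
Base rate for 7148.15 is 9%.
Origin Durar qualifies under the Pelmark–Durar agreement and 7148.15 is covered: preferential rate Free applies instead.
Duty = €3,244.08 × 0% = €0.00.
Total = €3,020.86 + €3,335.59 + €0.00 = €6,356.45.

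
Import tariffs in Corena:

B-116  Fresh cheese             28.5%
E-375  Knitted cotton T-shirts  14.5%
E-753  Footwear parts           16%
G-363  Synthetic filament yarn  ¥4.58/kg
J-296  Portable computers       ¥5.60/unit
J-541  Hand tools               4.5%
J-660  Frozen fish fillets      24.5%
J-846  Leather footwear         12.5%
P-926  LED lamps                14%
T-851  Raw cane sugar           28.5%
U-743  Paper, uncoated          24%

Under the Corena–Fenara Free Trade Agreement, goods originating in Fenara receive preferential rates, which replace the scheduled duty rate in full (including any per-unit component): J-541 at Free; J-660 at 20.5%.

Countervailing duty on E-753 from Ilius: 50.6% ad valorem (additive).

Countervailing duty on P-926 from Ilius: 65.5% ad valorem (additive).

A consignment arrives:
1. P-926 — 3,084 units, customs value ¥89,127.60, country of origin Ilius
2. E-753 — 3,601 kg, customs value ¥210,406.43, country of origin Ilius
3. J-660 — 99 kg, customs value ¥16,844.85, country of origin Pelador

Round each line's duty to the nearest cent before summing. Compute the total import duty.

¥215,114.11

Line 1 (P-926, Ilius, 3,084 units, ¥89,127.60):
Base rate for P-926 is 14%.
Additional duty on P-926 from Ilius: +65.5%. Applied ad valorem rate: 14% + 65.5% = 79.5%.
Duty = ¥89,127.60 × 79.5% = ¥70,856.44.
Line 2 (E-753, Ilius, 3,601 kg, ¥210,406.43):
Base rate for E-753 is 16%.
Additional duty on E-753 from Ilius: +50.6%. Applied ad valorem rate: 16% + 50.6% = 66.6%.
Duty = ¥210,406.43 × 66.6% = ¥140,130.68.
Line 3 (J-660, Pelador, 99 kg, ¥16,844.85):
Base rate for J-660 is 24.5%.
J-660 has an FTA preferential rate, but origin Pelador is not Fenara; base rate stands.
Duty = ¥16,844.85 × 24.5% = ¥4,126.99.
Total = ¥70,856.44 + ¥140,130.68 + ¥4,126.99 = ¥215,114.11.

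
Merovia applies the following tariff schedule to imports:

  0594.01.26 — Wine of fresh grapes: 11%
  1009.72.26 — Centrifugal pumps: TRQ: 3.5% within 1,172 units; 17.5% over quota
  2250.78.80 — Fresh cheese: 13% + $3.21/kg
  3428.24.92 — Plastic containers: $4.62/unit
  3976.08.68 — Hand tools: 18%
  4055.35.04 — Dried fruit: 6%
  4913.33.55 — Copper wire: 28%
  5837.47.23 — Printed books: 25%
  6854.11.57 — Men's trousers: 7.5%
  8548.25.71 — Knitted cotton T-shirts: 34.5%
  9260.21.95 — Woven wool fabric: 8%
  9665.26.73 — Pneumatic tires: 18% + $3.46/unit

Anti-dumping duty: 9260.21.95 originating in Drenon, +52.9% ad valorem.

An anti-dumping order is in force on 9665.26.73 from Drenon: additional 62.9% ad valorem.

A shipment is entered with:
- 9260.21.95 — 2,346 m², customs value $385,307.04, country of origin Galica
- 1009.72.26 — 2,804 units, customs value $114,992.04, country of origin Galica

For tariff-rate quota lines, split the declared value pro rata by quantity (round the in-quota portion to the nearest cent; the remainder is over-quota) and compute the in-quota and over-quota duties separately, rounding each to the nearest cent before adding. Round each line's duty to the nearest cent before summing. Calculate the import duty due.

Line 1 (9260.21.95, Galica, 2,346 m², $385,307.04):
Base rate for 9260.21.95 is 8%.
The additional-duty order on 9260.21.95 targets Drenon, not Galica; it does not apply.
Duty = $385,307.04 × 8% = $30,824.56.
Line 2 (1009.72.26, Galica, 2,804 units, $114,992.04):
Code 1009.72.26 is under a tariff-rate quota (threshold 1,172 units). In-quota: 1,172 units at 3.5%; over-quota: 1,632 units at 17.5%.
Pro-rata value split: in-quota = $114,992.04 × 1,172/2,804 = $48,063.72; over-quota = $114,992.04 − $48,063.72 = $66,928.32.
In-quota duty = $48,063.72 × 3.5% = $1,682.23. Over-quota duty = $66,928.32 × 17.5% = $11,712.46.
Line duty = $1,682.23 + $11,712.46 = $13,394.69.
Total = $30,824.56 + $13,394.69 = $44,219.25.

$44,219.25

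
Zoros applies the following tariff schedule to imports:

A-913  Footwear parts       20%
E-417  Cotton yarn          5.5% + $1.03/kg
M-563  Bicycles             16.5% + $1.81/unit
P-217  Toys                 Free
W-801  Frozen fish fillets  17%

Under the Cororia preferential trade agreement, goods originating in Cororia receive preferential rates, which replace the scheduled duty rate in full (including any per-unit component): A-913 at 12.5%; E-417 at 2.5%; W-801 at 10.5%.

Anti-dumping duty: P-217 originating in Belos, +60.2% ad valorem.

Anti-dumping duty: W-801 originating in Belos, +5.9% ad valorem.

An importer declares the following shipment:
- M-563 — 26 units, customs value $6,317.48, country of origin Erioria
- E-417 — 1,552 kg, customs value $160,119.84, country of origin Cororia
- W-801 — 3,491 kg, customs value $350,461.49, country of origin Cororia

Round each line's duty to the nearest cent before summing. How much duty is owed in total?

$41,890.90

Line 1 (M-563, Erioria, 26 units, $6,317.48):
Base rate for M-563 is 16.5% + $1.81/unit.
Duty = $6,317.48 × 16.5% + 26 × $1.81 = $1,089.44.
Line 2 (E-417, Cororia, 1,552 kg, $160,119.84):
Base rate for E-417 is 5.5% + $1.03/kg.
Origin Cororia qualifies under the Zoros–Cororia agreement and E-417 is covered: preferential rate 2.5% applies instead.
Duty = $160,119.84 × 2.5% = $4,003.00.
Line 3 (W-801, Cororia, 3,491 kg, $350,461.49):
Base rate for W-801 is 17%.
Origin Cororia qualifies under the Zoros–Cororia agreement and W-801 is covered: preferential rate 10.5% applies instead.
The additional-duty order on W-801 targets Belos, not Cororia; it does not apply.
Duty = $350,461.49 × 10.5% = $36,798.46.
Total = $1,089.44 + $4,003.00 + $36,798.46 = $41,890.90.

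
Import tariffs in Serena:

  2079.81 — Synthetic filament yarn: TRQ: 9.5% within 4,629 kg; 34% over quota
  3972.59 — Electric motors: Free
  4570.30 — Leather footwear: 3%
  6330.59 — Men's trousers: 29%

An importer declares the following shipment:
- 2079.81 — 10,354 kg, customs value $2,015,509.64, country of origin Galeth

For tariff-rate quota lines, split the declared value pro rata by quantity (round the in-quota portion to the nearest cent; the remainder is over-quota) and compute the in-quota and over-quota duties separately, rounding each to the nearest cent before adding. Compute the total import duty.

$464,508.40

Line 1 (2079.81, Galeth, 10,354 kg, $2,015,509.64):
Code 2079.81 is under a tariff-rate quota (threshold 4,629 kg). In-quota: 4,629 kg at 9.5%; over-quota: 5,725 kg at 34%.
Pro-rata value split: in-quota = $2,015,509.64 × 4,629/10,354 = $901,081.14; over-quota = $2,015,509.64 − $901,081.14 = $1,114,428.50.
In-quota duty = $901,081.14 × 9.5% = $85,602.71. Over-quota duty = $1,114,428.50 × 34% = $378,905.69.
Line duty = $85,602.71 + $378,905.69 = $464,508.40.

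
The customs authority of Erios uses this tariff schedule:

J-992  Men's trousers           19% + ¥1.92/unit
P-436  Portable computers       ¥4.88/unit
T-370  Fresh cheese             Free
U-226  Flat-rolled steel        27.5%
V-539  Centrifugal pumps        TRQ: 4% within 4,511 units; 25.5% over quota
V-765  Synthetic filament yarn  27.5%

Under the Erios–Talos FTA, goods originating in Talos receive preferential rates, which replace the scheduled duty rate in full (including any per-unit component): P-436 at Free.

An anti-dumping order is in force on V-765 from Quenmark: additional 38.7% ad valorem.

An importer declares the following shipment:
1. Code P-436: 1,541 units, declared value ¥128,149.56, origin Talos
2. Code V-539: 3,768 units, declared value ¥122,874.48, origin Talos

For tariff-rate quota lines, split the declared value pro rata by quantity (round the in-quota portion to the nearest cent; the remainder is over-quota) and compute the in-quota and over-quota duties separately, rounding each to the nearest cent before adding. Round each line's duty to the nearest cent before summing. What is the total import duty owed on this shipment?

¥4,914.98

Line 1 (P-436, Talos, 1,541 units, ¥128,149.56):
Base rate for P-436 is ¥4.88/unit.
Origin Talos qualifies under the Erios–Talos agreement and P-436 is covered: preferential rate Free applies instead.
Duty = ¥128,149.56 × 0% = ¥0.00.
Line 2 (V-539, Talos, 3,768 units, ¥122,874.48):
Code V-539 is under a tariff-rate quota (threshold 4,511 units). Quantity 3,768 units is within the quota, so the in-quota rate 4% applies to the full value.
Duty = ¥122,874.48 × 4% = ¥4,914.98.
Total = ¥0.00 + ¥4,914.98 = ¥4,914.98.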